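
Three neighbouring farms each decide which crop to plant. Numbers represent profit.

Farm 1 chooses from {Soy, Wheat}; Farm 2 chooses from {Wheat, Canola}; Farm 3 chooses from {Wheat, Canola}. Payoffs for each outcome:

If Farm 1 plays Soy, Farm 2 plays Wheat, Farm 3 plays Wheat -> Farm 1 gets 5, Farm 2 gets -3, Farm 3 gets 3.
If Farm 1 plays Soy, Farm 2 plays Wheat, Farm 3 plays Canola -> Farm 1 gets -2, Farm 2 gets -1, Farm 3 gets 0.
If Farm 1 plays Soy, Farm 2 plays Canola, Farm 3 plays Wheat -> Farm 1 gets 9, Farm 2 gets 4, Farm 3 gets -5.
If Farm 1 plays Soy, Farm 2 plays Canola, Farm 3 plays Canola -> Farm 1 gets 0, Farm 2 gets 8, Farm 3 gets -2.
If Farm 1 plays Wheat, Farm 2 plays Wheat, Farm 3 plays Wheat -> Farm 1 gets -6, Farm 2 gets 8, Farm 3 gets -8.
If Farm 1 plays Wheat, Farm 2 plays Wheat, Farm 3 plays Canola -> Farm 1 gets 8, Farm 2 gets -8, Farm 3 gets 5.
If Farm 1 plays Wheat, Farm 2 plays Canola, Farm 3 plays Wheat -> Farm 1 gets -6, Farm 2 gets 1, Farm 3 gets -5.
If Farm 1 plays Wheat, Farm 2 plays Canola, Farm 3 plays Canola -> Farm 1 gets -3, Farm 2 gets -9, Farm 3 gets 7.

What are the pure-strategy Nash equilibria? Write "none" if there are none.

For each strategy profile, look for a profitable unilateral deviation.
(Soy, Wheat, Wheat): Farm 2 can switch to Canola (-3 → 4). Not NE.
(Soy, Wheat, Canola): Farm 1 can switch to Wheat (-2 → 8). Not NE.
(Soy, Canola, Wheat): Farm 3 can switch to Canola (-5 → -2). Not NE.
(Soy, Canola, Canola): Farm 1 gets 0, best alternative -3; Farm 2 gets 8, best alternative -1; Farm 3 gets -2, best alternative -5. No profitable deviation — NE.
(Wheat, Wheat, Wheat): Farm 1 can switch to Soy (-6 → 5). Not NE.
(Wheat, Wheat, Canola): Farm 1 gets 8, best alternative -2; Farm 2 gets -8, best alternative -9; Farm 3 gets 5, best alternative -8. No profitable deviation — NE.
(Wheat, Canola, Wheat): Farm 1 can switch to Soy (-6 → 9). Not NE.
(Wheat, Canola, Canola): Farm 1 can switch to Soy (-3 → 0). Not NE.

(Soy, Canola, Canola), (Wheat, Wheat, Canola)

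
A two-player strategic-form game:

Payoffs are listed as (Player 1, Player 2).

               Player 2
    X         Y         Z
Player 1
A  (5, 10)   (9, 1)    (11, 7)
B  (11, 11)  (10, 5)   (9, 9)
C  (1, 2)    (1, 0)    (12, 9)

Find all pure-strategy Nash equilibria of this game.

Player 1 against X: payoffs 5, 11, 1 → best response B.
Player 1 against Y: payoffs 9, 10, 1 → best response B.
Player 1 against Z: payoffs 11, 9, 12 → best response C.
Player 2 against A: payoffs 10, 1, 7 → best response X.
Player 2 against B: payoffs 11, 5, 9 → best response X.
Player 2 against C: payoffs 2, 0, 9 → best response Z.
Mutual best responses: (B, X); (C, Z).

Pure-strategy Nash equilibria: (B, X) and (C, Z)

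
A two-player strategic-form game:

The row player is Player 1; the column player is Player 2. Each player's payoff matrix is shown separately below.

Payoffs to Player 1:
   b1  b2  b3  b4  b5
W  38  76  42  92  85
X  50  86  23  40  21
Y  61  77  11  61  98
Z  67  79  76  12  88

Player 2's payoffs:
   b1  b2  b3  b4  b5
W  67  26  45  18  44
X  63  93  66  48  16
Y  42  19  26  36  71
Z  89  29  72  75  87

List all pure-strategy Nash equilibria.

The pure Nash equilibria are (X, b2), (Y, b5), (Z, b1).

Check each profile: it is a Nash equilibrium iff no player can strictly gain by switching unilaterally.
(W, b1): Player 1 can switch to X (38 → 50). Not NE.
(W, b2): Player 1 can switch to X (76 → 86). Not NE.
(W, b3): Player 1 can switch to Z (42 → 76). Not NE.
(W, b4): Player 2 can switch to b1 (18 → 67). Not NE.
(W, b5): Player 1 can switch to Y (85 → 98). Not NE.
(X, b1): Player 1 can switch to Y (50 → 61). Not NE.
(X, b2): Player 1 gets 86, best alternative 79; Player 2 gets 93, best alternative 66. No profitable deviation — NE.
(X, b3): Player 1 can switch to W (23 → 42). Not NE.
(X, b4): Player 1 can switch to W (40 → 92). Not NE.
(Y, b5): Player 1 gets 98, best alternative 88; Player 2 gets 71, best alternative 42. No profitable deviation — NE.
(Z, b1): Player 1 gets 67, best alternative 61; Player 2 gets 89, best alternative 87. No profitable deviation — NE.
(The remaining 9 profiles each have a profitable deviation by the same check.)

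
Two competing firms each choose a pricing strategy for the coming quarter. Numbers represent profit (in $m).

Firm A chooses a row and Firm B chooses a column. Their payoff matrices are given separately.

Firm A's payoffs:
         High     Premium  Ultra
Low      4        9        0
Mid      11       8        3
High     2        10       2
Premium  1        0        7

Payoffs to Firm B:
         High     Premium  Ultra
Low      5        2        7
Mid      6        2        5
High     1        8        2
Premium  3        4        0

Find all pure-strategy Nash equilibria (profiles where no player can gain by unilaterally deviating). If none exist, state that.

Firm A against High: payoffs 4, 11, 2, 1 → best response Mid.
Firm A against Premium: payoffs 9, 8, 10, 0 → best response High.
Firm A against Ultra: payoffs 0, 3, 2, 7 → best response Premium.
Firm B against Low: payoffs 5, 2, 7 → best response Ultra.
Firm B against Mid: payoffs 6, 2, 5 → best response High.
Firm B against High: payoffs 1, 8, 2 → best response Premium.
Firm B against Premium: payoffs 3, 4, 0 → best response Premium.
Mutual best responses: (Mid, High); (High, Premium).

(Mid, High), (High, Premium)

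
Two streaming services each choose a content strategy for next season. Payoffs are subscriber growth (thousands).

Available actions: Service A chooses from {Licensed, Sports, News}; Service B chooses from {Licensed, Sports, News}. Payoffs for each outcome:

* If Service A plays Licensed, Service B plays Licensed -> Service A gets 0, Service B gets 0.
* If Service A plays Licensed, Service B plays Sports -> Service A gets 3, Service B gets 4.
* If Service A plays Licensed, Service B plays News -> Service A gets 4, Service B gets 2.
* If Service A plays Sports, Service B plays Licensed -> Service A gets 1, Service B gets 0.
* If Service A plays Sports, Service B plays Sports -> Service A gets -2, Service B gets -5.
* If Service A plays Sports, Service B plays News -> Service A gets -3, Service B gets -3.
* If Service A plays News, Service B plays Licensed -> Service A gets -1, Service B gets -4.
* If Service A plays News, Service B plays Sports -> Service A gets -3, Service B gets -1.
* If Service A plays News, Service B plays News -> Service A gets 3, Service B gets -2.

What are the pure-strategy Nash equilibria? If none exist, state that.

(Licensed, Licensed): Service A can switch to Sports (0 → 1). Not NE.
(Licensed, Sports): Service A gets 3, best alternative -2; Service B gets 4, best alternative 2. No profitable deviation — NE.
(Licensed, News): Service B can switch to Sports (2 → 4). Not NE.
(Sports, Licensed): Service A gets 1, best alternative 0; Service B gets 0, best alternative -3. No profitable deviation — NE.
(Sports, Sports): Service A can switch to Licensed (-2 → 3). Not NE.
(Sports, News): Service A can switch to Licensed (-3 → 4). Not NE.
(News, Licensed): Service A can switch to Licensed (-1 → 0). Not NE.
(News, Sports): Service A can switch to Licensed (-3 → 3). Not NE.
(The remaining 1 profile has a profitable deviation by the same check.)

(Licensed, Sports) and (Sports, Licensed)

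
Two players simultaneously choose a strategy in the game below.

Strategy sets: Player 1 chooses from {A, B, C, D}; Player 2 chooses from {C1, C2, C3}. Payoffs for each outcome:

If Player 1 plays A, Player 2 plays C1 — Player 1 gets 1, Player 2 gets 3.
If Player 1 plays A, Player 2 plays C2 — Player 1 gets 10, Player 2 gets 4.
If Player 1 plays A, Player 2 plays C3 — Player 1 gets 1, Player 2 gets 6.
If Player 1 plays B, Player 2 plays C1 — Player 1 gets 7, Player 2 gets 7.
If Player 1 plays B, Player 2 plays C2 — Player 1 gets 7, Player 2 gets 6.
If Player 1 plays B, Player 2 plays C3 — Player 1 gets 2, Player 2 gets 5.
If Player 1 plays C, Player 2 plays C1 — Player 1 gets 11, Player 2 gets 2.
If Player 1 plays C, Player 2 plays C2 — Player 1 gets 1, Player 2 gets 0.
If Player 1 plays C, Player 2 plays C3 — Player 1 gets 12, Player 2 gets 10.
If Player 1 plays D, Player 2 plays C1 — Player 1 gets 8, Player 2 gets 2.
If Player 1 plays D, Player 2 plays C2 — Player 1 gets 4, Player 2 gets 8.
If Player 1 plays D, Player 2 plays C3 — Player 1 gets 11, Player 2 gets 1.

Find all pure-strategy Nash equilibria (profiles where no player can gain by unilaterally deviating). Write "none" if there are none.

(A, C1): Player 1 can switch to B (1 → 7). Not NE.
(A, C2): Player 2 can switch to C3 (4 → 6). Not NE.
(A, C3): Player 1 can switch to B (1 → 2). Not NE.
(B, C1): Player 1 can switch to C (7 → 11). Not NE.
(B, C2): Player 1 can switch to A (7 → 10). Not NE.
(B, C3): Player 1 can switch to C (2 → 12). Not NE.
(C, C1): Player 2 can switch to C3 (2 → 10). Not NE.
(C, C2): Player 1 can switch to A (1 → 10). Not NE.
(C, C3): Player 1 gets 12, best alternative 11; Player 2 gets 10, best alternative 2. No profitable deviation — NE.
(D, C1): Player 1 can switch to C (8 → 11). Not NE.
(D, C2): Player 1 can switch to A (4 → 10). Not NE.
(D, C3): Player 1 can switch to C (11 → 12). Not NE.

The unique pure-strategy Nash equilibrium is (C, C3).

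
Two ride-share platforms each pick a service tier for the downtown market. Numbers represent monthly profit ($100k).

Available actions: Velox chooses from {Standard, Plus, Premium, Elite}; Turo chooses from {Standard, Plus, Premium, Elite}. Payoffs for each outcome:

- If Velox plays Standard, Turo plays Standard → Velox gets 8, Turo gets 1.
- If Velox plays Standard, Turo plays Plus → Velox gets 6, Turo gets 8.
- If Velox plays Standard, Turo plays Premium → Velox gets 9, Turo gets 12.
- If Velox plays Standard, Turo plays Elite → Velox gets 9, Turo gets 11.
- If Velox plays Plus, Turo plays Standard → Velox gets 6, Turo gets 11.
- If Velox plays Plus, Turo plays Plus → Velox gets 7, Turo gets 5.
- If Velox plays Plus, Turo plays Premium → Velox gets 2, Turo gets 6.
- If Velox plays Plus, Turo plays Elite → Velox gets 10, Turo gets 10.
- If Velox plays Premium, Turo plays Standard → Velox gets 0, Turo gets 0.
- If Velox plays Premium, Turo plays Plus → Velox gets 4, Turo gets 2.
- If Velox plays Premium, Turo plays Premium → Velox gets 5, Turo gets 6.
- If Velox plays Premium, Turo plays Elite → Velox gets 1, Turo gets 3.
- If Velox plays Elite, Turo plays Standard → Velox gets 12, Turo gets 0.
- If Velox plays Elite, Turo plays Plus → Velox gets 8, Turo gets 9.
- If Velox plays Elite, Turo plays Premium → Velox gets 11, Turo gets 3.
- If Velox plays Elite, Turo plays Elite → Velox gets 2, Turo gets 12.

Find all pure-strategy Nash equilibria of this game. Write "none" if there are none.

Velox against Standard: payoffs 8, 6, 0, 12 → best response Elite.
Velox against Plus: payoffs 6, 7, 4, 8 → best response Elite.
Velox against Premium: payoffs 9, 2, 5, 11 → best response Elite.
Velox against Elite: payoffs 9, 10, 1, 2 → best response Plus.
Turo against Standard: payoffs 1, 8, 12, 11 → best response Premium.
Turo against Plus: payoffs 11, 5, 6, 10 → best response Standard.
Turo against Premium: payoffs 0, 2, 6, 3 → best response Premium.
Turo against Elite: payoffs 0, 9, 3, 12 → best response Elite.
No profile is a mutual best response for all players.

There is no pure-strategy Nash equilibrium.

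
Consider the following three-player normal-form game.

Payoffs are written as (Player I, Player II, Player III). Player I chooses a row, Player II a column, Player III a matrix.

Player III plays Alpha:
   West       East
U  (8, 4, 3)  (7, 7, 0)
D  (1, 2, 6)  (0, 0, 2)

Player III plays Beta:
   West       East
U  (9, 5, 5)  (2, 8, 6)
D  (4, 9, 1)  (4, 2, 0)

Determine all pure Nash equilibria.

(U, West, Alpha): Player II can switch to East (4 → 7). Not NE.
(U, West, Beta): Player II can switch to East (5 → 8). Not NE.
(U, East, Alpha): Player III can switch to Beta (0 → 6). Not NE.
(U, East, Beta): Player I can switch to D (2 → 4). Not NE.
(D, West, Alpha): Player I can switch to U (1 → 8). Not NE.
(D, West, Beta): Player I can switch to U (4 → 9). Not NE.
(D, East, Alpha): Player I can switch to U (0 → 7). Not NE.
(D, East, Beta): Player II can switch to West (2 → 9). Not NE.

This game has no pure Nash equilibrium.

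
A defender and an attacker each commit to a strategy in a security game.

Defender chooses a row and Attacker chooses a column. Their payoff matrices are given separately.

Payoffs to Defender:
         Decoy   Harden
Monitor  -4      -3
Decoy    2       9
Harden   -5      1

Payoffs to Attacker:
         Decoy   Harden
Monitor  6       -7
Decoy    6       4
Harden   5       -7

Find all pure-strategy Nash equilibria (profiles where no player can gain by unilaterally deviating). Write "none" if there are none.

(Decoy, Decoy)

(Monitor, Decoy): Defender can switch to Decoy (-4 → 2). Not NE.
(Monitor, Harden): Defender can switch to Decoy (-3 → 9). Not NE.
(Decoy, Decoy): Defender gets 2, best alternative -4; Attacker gets 6, best alternative 4. No profitable deviation — NE.
(Decoy, Harden): Attacker can switch to Decoy (4 → 6). Not NE.
(Harden, Decoy): Defender can switch to Monitor (-5 → -4). Not NE.
(Harden, Harden): Defender can switch to Decoy (1 → 9). Not NE.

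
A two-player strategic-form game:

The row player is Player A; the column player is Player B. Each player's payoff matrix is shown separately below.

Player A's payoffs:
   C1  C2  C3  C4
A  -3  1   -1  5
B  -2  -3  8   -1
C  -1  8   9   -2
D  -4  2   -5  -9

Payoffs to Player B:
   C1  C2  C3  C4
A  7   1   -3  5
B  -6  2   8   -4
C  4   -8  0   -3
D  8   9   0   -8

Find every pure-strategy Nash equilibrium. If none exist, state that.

Pure NE: (C, C1)

Player A against C1: payoffs -3, -2, -1, -4 → best response C.
Player A against C2: payoffs 1, -3, 8, 2 → best response C.
Player A against C3: payoffs -1, 8, 9, -5 → best response C.
Player A against C4: payoffs 5, -1, -2, -9 → best response A.
Player B against A: payoffs 7, 1, -3, 5 → best response C1.
Player B against B: payoffs -6, 2, 8, -4 → best response C3.
Player B against C: payoffs 4, -8, 0, -3 → best response C1.
Player B against D: payoffs 8, 9, 0, -8 → best response C2.
Mutual best responses: (C, C1).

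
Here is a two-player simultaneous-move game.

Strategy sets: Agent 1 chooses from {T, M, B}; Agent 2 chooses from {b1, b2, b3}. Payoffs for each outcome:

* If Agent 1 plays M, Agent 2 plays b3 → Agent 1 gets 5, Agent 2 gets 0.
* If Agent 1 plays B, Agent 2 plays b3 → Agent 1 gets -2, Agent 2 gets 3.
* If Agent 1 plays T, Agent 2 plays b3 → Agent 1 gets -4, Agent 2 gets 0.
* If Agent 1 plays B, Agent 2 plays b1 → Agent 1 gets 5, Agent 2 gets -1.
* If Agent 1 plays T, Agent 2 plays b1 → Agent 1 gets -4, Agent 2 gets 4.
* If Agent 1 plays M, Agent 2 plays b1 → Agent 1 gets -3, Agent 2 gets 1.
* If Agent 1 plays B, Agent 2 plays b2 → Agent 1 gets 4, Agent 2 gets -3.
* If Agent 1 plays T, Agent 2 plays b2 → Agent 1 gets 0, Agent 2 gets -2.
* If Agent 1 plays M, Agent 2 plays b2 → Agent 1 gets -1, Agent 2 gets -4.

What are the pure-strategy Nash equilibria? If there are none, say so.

Agent 1 against b1: payoffs -4, -3, 5 → best response B.
Agent 1 against b2: payoffs 0, -1, 4 → best response B.
Agent 1 against b3: payoffs -4, 5, -2 → best response M.
Agent 2 against T: payoffs 4, -2, 0 → best response b1.
Agent 2 against M: payoffs 1, -4, 0 → best response b1.
Agent 2 against B: payoffs -1, -3, 3 → best response b3.
No profile is a mutual best response for all players.

This game has no pure Nash equilibrium.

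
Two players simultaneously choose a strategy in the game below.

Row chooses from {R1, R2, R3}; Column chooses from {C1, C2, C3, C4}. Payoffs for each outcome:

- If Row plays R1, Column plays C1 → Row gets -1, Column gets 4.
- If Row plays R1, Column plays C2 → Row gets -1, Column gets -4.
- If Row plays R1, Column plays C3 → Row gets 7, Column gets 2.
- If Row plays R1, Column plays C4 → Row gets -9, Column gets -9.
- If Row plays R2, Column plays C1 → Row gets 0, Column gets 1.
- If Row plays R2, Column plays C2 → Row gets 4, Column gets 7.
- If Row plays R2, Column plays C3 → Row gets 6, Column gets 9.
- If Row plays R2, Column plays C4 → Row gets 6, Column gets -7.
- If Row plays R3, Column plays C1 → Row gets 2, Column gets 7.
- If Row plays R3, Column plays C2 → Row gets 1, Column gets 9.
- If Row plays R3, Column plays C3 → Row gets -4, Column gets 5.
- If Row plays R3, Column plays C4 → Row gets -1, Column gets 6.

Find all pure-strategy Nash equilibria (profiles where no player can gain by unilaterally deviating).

none

Mark each player's best response to every combination of opponents' strategies; a profile where every player is best-responding is a pure Nash equilibrium.
Row against C1: payoffs -1, 0, 2 → best response R3.
Row against C2: payoffs -1, 4, 1 → best response R2.
Row against C3: payoffs 7, 6, -4 → best response R1.
Row against C4: payoffs -9, 6, -1 → best response R2.
Column against R1: payoffs 4, -4, 2, -9 → best response C1.
Column against R2: payoffs 1, 7, 9, -7 → best response C3.
Column against R3: payoffs 7, 9, 5, 6 → best response C2.
No profile is a mutual best response for all players.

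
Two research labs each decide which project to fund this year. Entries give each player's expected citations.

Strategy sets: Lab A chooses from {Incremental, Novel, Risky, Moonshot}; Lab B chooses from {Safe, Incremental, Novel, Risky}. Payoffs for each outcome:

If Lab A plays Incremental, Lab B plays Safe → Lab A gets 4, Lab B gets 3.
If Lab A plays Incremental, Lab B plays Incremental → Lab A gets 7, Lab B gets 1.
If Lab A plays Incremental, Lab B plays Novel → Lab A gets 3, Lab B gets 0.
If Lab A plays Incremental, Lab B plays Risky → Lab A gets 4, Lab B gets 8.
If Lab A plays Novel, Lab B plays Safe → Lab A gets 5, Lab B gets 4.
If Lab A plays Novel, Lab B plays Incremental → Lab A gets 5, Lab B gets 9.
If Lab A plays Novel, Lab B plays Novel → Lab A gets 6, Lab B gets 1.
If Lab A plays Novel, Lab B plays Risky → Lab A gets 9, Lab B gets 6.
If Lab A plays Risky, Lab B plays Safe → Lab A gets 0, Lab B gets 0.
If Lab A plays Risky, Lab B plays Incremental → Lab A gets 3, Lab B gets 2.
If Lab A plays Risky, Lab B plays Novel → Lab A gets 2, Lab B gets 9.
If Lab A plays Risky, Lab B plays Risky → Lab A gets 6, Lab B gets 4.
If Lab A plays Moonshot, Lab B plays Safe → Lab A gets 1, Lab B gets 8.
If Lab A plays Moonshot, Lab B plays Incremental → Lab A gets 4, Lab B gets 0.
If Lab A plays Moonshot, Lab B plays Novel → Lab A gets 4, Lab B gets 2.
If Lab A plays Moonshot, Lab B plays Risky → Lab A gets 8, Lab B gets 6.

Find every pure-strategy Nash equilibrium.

For each player, find the best response to each opponent profile; mutual best responses are the pure NE.
Lab A against Safe: payoffs 4, 5, 0, 1 → best response Novel.
Lab A against Incremental: payoffs 7, 5, 3, 4 → best response Incremental.
Lab A against Novel: payoffs 3, 6, 2, 4 → best response Novel.
Lab A against Risky: payoffs 4, 9, 6, 8 → best response Novel.
Lab B against Incremental: payoffs 3, 1, 0, 8 → best response Risky.
Lab B against Novel: payoffs 4, 9, 1, 6 → best response Incremental.
Lab B against Risky: payoffs 0, 2, 9, 4 → best response Novel.
Lab B against Moonshot: payoffs 8, 0, 2, 6 → best response Safe.
No profile is a mutual best response for all players.

This game has no pure Nash equilibrium.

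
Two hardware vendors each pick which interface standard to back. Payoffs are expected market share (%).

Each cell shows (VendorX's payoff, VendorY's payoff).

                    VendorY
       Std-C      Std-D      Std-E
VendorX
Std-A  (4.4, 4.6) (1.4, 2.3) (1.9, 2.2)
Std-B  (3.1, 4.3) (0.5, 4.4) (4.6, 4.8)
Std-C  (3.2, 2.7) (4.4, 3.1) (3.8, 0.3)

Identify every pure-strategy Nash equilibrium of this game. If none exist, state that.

VendorX against Std-C: payoffs 4.4, 3.1, 3.2 → best response Std-A.
VendorX against Std-D: payoffs 1.4, 0.5, 4.4 → best response Std-C.
VendorX against Std-E: payoffs 1.9, 4.6, 3.8 → best response Std-B.
VendorY against Std-A: payoffs 4.6, 2.3, 2.2 → best response Std-C.
VendorY against Std-B: payoffs 4.3, 4.4, 4.8 → best response Std-E.
VendorY against Std-C: payoffs 2.7, 3.1, 0.3 → best response Std-D.
Mutual best responses: (Std-A, Std-C); (Std-B, Std-E); (Std-C, Std-D).

The pure Nash equilibria are (Std-A, Std-C); (Std-B, Std-E); (Std-C, Std-D).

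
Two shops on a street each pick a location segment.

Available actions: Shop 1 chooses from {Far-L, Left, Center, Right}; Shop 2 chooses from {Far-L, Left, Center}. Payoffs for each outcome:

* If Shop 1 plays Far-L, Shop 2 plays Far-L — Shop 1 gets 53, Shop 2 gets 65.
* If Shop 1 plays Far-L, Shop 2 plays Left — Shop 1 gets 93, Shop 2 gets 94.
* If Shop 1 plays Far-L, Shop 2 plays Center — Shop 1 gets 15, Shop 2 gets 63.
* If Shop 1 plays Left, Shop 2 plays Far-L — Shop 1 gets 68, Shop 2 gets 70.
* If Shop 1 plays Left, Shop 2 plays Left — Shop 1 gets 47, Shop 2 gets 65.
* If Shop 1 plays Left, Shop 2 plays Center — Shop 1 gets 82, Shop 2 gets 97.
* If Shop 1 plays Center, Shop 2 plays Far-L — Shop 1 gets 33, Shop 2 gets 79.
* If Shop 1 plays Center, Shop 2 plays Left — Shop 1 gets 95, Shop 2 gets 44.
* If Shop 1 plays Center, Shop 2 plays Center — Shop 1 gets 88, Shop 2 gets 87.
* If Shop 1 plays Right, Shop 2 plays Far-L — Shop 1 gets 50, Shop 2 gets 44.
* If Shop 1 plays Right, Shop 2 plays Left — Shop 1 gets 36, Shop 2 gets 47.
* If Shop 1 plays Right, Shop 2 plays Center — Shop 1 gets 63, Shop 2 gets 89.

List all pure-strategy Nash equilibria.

(Center, Center)

Shop 1 against Far-L: payoffs 53, 68, 33, 50 → best response Left.
Shop 1 against Left: payoffs 93, 47, 95, 36 → best response Center.
Shop 1 against Center: payoffs 15, 82, 88, 63 → best response Center.
Shop 2 against Far-L: payoffs 65, 94, 63 → best response Left.
Shop 2 against Left: payoffs 70, 65, 97 → best response Center.
Shop 2 against Center: payoffs 79, 44, 87 → best response Center.
Shop 2 against Right: payoffs 44, 47, 89 → best response Center.
Mutual best responses: (Center, Center).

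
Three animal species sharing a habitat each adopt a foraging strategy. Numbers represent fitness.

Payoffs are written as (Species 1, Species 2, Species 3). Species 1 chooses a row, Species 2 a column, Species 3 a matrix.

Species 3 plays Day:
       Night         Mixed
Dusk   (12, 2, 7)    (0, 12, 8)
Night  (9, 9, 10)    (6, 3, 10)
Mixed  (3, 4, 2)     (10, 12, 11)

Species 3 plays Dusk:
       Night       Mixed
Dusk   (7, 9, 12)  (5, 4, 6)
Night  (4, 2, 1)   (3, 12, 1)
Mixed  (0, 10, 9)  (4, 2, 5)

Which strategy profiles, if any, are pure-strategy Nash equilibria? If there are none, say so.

(Dusk, Night, Dusk), (Mixed, Mixed, Day)

Species 1 against (Night, Day): payoffs 12, 9, 3 → best response Dusk.
Species 1 against (Night, Dusk): payoffs 7, 4, 0 → best response Dusk.
Species 1 against (Mixed, Day): payoffs 0, 6, 10 → best response Mixed.
Species 1 against (Mixed, Dusk): payoffs 5, 3, 4 → best response Dusk.
Species 2 against (Dusk, Day): payoffs 2, 12 → best response Mixed.
Species 2 against (Dusk, Dusk): payoffs 9, 4 → best response Night.
Species 2 against (Night, Day): payoffs 9, 3 → best response Night.
Species 2 against (Night, Dusk): payoffs 2, 12 → best response Mixed.
Species 2 against (Mixed, Day): payoffs 4, 12 → best response Mixed.
Species 2 against (Mixed, Dusk): payoffs 10, 2 → best response Night.
Species 3 against (Dusk, Night): payoffs 7, 12 → best response Dusk.
Species 3 against (Dusk, Mixed): payoffs 8, 6 → best response Day.
Species 3 against (Night, Night): payoffs 10, 1 → best response Day.
Species 3 against (Night, Mixed): payoffs 10, 1 → best response Day.
Species 3 against (Mixed, Night): payoffs 2, 9 → best response Dusk.
Species 3 against (Mixed, Mixed): payoffs 11, 5 → best response Day.
Mutual best responses: (Dusk, Night, Dusk); (Mixed, Mixed, Day).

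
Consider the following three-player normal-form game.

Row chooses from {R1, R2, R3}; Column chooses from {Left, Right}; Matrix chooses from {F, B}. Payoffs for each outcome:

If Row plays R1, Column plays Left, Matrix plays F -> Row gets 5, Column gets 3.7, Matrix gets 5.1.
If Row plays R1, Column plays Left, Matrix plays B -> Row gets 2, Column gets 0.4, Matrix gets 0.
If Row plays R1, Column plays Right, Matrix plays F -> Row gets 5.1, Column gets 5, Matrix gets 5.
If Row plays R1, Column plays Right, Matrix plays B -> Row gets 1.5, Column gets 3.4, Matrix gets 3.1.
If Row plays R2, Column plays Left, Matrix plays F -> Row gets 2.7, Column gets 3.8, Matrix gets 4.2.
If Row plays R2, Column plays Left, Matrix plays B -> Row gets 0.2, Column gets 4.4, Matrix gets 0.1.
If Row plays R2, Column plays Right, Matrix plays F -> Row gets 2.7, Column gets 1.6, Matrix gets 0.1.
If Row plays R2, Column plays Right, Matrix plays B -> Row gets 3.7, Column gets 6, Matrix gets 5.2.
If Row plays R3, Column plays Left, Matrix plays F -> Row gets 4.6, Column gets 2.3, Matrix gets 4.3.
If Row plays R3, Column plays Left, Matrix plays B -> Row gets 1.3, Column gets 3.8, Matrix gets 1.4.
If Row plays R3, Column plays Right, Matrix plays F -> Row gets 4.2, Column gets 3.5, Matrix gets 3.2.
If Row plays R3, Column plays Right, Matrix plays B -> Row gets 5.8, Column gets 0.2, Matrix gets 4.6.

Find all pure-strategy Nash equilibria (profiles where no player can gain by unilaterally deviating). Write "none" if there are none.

Row against (Left, F): payoffs 5, 2.7, 4.6 → best response R1.
Row against (Left, B): payoffs 2, 0.2, 1.3 → best response R1.
Row against (Right, F): payoffs 5.1, 2.7, 4.2 → best response R1.
Row against (Right, B): payoffs 1.5, 3.7, 5.8 → best response R3.
Column against (R1, F): payoffs 3.7, 5 → best response Right.
Column against (R1, B): payoffs 0.4, 3.4 → best response Right.
Column against (R2, F): payoffs 3.8, 1.6 → best response Left.
Column against (R2, B): payoffs 4.4, 6 → best response Right.
Column against (R3, F): payoffs 2.3, 3.5 → best response Right.
Column against (R3, B): payoffs 3.8, 0.2 → best response Left.
Matrix against (R1, Left): payoffs 5.1, 0 → best response F.
Matrix against (R1, Right): payoffs 5, 3.1 → best response F.
Matrix against (R2, Left): payoffs 4.2, 0.1 → best response F.
Matrix against (R2, Right): payoffs 0.1, 5.2 → best response B.
Matrix against (R3, Left): payoffs 4.3, 1.4 → best response F.
Matrix against (R3, Right): payoffs 3.2, 4.6 → best response B.
Mutual best responses: (R1, Right, F).

Pure NE: (R1, Right, F)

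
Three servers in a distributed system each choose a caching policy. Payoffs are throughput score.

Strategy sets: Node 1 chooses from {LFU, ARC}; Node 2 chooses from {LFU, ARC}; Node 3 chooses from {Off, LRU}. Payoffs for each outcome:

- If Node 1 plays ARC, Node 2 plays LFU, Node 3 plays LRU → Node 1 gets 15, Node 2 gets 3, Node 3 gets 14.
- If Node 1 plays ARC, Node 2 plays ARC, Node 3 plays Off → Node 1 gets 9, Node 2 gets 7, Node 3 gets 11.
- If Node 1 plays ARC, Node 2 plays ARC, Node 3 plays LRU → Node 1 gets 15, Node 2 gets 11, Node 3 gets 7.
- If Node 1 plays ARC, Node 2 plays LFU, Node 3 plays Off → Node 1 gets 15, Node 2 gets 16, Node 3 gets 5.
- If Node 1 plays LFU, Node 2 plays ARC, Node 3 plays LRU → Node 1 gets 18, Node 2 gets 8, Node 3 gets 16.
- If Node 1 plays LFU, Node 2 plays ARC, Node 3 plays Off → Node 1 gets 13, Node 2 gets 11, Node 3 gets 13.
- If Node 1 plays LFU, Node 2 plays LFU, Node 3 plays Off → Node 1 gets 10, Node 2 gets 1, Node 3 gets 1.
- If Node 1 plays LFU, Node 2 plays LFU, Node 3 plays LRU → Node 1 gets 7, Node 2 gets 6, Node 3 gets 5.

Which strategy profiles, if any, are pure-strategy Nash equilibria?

Pure NE: (LFU, ARC, LRU)

Node 1 against (LFU, Off): payoffs 10, 15 → best response ARC.
Node 1 against (LFU, LRU): payoffs 7, 15 → best response ARC.
Node 1 against (ARC, Off): payoffs 13, 9 → best response LFU.
Node 1 against (ARC, LRU): payoffs 18, 15 → best response LFU.
Node 2 against (LFU, Off): payoffs 1, 11 → best response ARC.
Node 2 against (LFU, LRU): payoffs 6, 8 → best response ARC.
Node 2 against (ARC, Off): payoffs 16, 7 → best response LFU.
Node 2 against (ARC, LRU): payoffs 3, 11 → best response ARC.
Node 3 against (LFU, LFU): payoffs 1, 5 → best response LRU.
Node 3 against (LFU, ARC): payoffs 13, 16 → best response LRU.
Node 3 against (ARC, LFU): payoffs 5, 14 → best response LRU.
Node 3 against (ARC, ARC): payoffs 11, 7 → best response Off.
Mutual best responses: (LFU, ARC, LRU).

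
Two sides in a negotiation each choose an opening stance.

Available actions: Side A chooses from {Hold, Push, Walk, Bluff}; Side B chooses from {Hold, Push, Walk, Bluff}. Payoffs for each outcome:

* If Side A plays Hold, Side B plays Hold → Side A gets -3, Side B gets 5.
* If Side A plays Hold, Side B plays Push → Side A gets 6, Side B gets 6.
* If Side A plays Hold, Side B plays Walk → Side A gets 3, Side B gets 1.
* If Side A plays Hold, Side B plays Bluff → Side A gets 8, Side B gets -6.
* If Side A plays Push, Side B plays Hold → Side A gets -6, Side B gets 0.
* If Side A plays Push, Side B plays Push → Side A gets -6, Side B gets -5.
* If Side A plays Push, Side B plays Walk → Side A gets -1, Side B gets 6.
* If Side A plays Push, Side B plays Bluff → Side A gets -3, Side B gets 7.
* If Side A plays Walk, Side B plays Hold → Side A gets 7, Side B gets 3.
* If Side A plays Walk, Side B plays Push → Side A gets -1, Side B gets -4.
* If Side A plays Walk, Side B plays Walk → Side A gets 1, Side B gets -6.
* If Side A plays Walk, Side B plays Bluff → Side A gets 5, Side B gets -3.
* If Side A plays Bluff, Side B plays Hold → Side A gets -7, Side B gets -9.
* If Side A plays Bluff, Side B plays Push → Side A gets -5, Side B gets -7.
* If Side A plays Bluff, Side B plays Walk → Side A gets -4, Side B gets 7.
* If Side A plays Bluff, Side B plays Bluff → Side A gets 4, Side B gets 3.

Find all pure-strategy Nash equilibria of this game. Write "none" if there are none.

(Hold, Push), (Walk, Hold)

For each strategy profile, look for a profitable unilateral deviation.
(Hold, Hold): Side A can switch to Walk (-3 → 7). Not NE.
(Hold, Push): Side A gets 6, best alternative -1; Side B gets 6, best alternative 5. No profitable deviation — NE.
(Hold, Walk): Side B can switch to Hold (1 → 5). Not NE.
(Hold, Bluff): Side B can switch to Hold (-6 → 5). Not NE.
(Push, Hold): Side A can switch to Hold (-6 → -3). Not NE.
(Push, Push): Side A can switch to Hold (-6 → 6). Not NE.
(Push, Walk): Side A can switch to Hold (-1 → 3). Not NE.
(Walk, Hold): Side A gets 7, best alternative -3; Side B gets 3, best alternative -3. No profitable deviation — NE.
(The remaining 8 profiles each have a profitable deviation by the same check.)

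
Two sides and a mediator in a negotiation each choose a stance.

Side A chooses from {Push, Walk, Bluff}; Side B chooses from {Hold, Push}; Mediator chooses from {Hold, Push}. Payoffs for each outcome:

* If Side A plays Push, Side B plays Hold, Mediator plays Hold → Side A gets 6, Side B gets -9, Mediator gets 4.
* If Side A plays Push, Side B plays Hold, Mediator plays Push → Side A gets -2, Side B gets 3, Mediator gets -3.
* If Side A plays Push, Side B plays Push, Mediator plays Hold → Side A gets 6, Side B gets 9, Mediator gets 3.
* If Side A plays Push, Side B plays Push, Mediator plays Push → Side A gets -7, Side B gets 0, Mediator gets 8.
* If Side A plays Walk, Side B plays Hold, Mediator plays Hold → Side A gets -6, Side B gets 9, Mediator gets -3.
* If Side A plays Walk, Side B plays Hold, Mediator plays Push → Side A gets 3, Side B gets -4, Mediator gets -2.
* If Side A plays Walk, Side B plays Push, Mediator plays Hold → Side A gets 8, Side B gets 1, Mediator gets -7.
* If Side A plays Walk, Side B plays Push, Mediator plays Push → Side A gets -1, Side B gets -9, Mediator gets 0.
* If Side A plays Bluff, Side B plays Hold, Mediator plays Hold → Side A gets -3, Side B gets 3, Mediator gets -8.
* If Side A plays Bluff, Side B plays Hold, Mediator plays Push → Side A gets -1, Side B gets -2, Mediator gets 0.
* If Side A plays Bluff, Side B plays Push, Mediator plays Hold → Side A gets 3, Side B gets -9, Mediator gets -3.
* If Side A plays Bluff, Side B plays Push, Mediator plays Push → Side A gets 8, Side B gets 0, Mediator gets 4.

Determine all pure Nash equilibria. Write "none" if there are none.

(Push, Hold, Hold): Side B can switch to Push (-9 → 9). Not NE.
(Push, Hold, Push): Side A can switch to Walk (-2 → 3). Not NE.
(Push, Push, Hold): Side A can switch to Walk (6 → 8). Not NE.
(Push, Push, Push): Side A can switch to Walk (-7 → -1). Not NE.
(Walk, Hold, Hold): Side A can switch to Push (-6 → 6). Not NE.
(Walk, Hold, Push): Side A gets 3, best alternative -1; Side B gets -4, best alternative -9; Mediator gets -2, best alternative -3. No profitable deviation — NE.
(Walk, Push, Hold): Side B can switch to Hold (1 → 9). Not NE.
(Bluff, Push, Push): Side A gets 8, best alternative -1; Side B gets 0, best alternative -2; Mediator gets 4, best alternative -3. No profitable deviation — NE.
(The remaining 4 profiles each have a profitable deviation by the same check.)

The pure Nash equilibria are (Walk, Hold, Push); (Bluff, Push, Push).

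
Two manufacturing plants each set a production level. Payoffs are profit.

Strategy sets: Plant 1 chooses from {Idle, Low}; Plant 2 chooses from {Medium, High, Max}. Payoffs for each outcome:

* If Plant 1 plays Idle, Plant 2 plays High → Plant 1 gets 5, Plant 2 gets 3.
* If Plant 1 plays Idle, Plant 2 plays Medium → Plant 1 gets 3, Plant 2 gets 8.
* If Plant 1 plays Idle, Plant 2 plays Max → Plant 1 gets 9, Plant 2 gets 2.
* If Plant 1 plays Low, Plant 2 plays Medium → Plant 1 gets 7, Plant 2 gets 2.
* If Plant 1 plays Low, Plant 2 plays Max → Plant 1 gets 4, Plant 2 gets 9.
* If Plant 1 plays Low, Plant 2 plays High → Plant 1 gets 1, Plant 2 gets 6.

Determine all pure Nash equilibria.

Plant 1 against Medium: payoffs 3, 7 → best response Low.
Plant 1 against High: payoffs 5, 1 → best response Idle.
Plant 1 against Max: payoffs 9, 4 → best response Idle.
Plant 2 against Idle: payoffs 8, 3, 2 → best response Medium.
Plant 2 against Low: payoffs 2, 6, 9 → best response Max.
No profile is a mutual best response for all players.

There is no pure-strategy Nash equilibrium.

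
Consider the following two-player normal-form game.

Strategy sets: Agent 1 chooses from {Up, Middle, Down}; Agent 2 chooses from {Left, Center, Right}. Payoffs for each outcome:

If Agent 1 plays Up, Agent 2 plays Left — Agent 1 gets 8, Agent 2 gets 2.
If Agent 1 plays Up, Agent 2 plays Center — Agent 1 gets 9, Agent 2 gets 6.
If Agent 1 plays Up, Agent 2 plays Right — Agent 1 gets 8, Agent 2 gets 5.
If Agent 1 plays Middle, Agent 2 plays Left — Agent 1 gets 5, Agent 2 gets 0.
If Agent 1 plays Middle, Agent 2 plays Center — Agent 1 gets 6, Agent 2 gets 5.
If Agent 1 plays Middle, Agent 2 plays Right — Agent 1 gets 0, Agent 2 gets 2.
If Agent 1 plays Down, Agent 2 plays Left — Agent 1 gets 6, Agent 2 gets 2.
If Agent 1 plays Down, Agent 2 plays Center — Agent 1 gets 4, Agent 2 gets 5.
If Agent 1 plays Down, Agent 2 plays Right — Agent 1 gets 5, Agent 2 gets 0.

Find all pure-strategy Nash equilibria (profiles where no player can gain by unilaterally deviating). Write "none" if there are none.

The unique pure-strategy Nash equilibrium is (Up, Center).

For each strategy profile, look for a profitable unilateral deviation.
(Up, Left): Agent 2 can switch to Center (2 → 6). Not NE.
(Up, Center): Agent 1 gets 9, best alternative 6; Agent 2 gets 6, best alternative 5. No profitable deviation — NE.
(Up, Right): Agent 2 can switch to Center (5 → 6). Not NE.
(Middle, Left): Agent 1 can switch to Up (5 → 8). Not NE.
(Middle, Center): Agent 1 can switch to Up (6 → 9). Not NE.
(Middle, Right): Agent 1 can switch to Up (0 → 8). Not NE.
(Down, Left): Agent 1 can switch to Up (6 → 8). Not NE.
(Down, Center): Agent 1 can switch to Up (4 → 9). Not NE.
(Down, Right): Agent 1 can switch to Up (5 → 8). Not NE.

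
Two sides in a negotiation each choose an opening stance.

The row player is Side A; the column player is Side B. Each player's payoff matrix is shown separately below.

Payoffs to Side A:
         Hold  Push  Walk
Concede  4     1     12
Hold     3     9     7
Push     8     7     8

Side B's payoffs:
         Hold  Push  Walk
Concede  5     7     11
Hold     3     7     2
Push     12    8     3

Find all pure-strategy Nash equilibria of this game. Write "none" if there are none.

Side A against Hold: payoffs 4, 3, 8 → best response Push.
Side A against Push: payoffs 1, 9, 7 → best response Hold.
Side A against Walk: payoffs 12, 7, 8 → best response Concede.
Side B against Concede: payoffs 5, 7, 11 → best response Walk.
Side B against Hold: payoffs 3, 7, 2 → best response Push.
Side B against Push: payoffs 12, 8, 3 → best response Hold.
Mutual best responses: (Concede, Walk); (Hold, Push); (Push, Hold).

(Concede, Walk) and (Hold, Push) and (Push, Hold)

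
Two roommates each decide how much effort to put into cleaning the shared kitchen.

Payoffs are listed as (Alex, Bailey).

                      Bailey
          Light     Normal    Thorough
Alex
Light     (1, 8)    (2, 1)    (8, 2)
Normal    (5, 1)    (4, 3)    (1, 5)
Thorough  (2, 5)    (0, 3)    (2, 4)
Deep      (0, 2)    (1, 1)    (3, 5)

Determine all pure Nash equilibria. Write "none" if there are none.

This game has no pure Nash equilibrium.

Alex against Light: payoffs 1, 5, 2, 0 → best response Normal.
Alex against Normal: payoffs 2, 4, 0, 1 → best response Normal.
Alex against Thorough: payoffs 8, 1, 2, 3 → best response Light.
Bailey against Light: payoffs 8, 1, 2 → best response Light.
Bailey against Normal: payoffs 1, 3, 5 → best response Thorough.
Bailey against Thorough: payoffs 5, 3, 4 → best response Light.
Bailey against Deep: payoffs 2, 1, 5 → best response Thorough.
No profile is a mutual best response for all players.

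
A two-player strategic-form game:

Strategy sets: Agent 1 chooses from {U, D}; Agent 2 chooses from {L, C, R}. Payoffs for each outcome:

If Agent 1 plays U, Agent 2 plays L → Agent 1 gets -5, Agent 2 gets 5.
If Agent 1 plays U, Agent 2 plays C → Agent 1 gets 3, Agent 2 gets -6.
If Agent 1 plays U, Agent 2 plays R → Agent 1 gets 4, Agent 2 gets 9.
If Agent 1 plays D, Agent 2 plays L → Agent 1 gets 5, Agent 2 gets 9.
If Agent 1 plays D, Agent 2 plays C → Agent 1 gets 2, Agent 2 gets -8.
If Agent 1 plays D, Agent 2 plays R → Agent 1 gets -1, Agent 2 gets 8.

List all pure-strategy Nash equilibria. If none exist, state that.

Pure-strategy Nash equilibria: (U, R), (D, L)

Agent 1 against L: payoffs -5, 5 → best response D.
Agent 1 against C: payoffs 3, 2 → best response U.
Agent 1 against R: payoffs 4, -1 → best response U.
Agent 2 against U: payoffs 5, -6, 9 → best response R.
Agent 2 against D: payoffs 9, -8, 8 → best response L.
Mutual best responses: (U, R); (D, L).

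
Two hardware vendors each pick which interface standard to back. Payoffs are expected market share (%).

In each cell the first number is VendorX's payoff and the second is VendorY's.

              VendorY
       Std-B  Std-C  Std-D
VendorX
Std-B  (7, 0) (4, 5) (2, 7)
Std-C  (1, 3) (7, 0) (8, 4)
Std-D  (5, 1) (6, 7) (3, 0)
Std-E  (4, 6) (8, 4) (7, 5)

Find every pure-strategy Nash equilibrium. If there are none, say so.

The unique pure-strategy Nash equilibrium is (Std-C, Std-D).

VendorX against Std-B: payoffs 7, 1, 5, 4 → best response Std-B.
VendorX against Std-C: payoffs 4, 7, 6, 8 → best response Std-E.
VendorX against Std-D: payoffs 2, 8, 3, 7 → best response Std-C.
VendorY against Std-B: payoffs 0, 5, 7 → best response Std-D.
VendorY against Std-C: payoffs 3, 0, 4 → best response Std-D.
VendorY against Std-D: payoffs 1, 7, 0 → best response Std-C.
VendorY against Std-E: payoffs 6, 4, 5 → best response Std-B.
Mutual best responses: (Std-C, Std-D).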